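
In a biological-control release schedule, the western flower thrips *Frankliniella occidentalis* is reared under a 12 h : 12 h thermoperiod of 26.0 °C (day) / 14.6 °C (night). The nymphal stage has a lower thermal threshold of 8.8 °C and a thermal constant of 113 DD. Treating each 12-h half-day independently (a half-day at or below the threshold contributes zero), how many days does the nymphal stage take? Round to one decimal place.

9.8 days

Day half: max(0, 26.0 − 8.8) × 0.5 = 17.2 × 0.5 = 8.60 DD.
Night half: max(0, 14.6 − 8.8) × 0.5 = 5.8 × 0.5 = 2.90 DD.
Per 24 h: 11.50 DD/day.
Duration = 113 / 11.50 = 9.826 ≈ 9.8 days.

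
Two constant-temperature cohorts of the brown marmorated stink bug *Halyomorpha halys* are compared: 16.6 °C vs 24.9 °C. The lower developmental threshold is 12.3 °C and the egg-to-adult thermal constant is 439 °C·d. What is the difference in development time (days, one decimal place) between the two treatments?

At 16.6 °C: 439 / (16.6 − 12.3) = 439 / 4.3 = 102.093 d.
At 24.9 °C: 439 / (24.9 − 12.3) = 439 / 12.6 = 34.841 d.
Difference = |102.093 − 34.841| = 67.252 ≈ 67.3 days.

67.3 days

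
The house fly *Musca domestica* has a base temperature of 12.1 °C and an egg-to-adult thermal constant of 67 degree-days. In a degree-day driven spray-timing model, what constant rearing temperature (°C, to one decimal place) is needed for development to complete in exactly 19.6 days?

15.5 °C

Required daily accumulation = 67 / 19.6 = 3.418 DD/day.
T = T_base + 3.418 = 12.1 + 3.418 = 15.518 ≈ 15.5 °C.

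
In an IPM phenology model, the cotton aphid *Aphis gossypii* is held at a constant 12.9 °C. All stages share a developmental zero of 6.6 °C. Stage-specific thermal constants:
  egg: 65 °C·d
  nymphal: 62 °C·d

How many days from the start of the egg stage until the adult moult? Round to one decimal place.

Daily accumulation at 12.9 °C = 12.9 − 6.6 = 6.3 DD/day.
Total K = 65 + 62 = 127 DD.
Total duration = 127 / 6.3 = 20.159 ≈ 20.2 days.

20.2 days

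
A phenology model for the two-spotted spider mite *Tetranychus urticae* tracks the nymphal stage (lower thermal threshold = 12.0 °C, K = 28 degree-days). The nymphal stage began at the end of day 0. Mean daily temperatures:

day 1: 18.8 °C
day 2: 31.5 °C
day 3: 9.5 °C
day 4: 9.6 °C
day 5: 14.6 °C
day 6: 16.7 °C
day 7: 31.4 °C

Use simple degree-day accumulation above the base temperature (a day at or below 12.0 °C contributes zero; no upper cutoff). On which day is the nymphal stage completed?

Daily DD above 12.0 °C: 6.8, 19.5, 0.0, 0.0, 2.6, 4.7, 19.4.
Cumulative: 6.8, 26.3, 26.3, 26.3, 28.9, 33.6, 53.0.
The total first reaches 28 DD on day 5.

day 5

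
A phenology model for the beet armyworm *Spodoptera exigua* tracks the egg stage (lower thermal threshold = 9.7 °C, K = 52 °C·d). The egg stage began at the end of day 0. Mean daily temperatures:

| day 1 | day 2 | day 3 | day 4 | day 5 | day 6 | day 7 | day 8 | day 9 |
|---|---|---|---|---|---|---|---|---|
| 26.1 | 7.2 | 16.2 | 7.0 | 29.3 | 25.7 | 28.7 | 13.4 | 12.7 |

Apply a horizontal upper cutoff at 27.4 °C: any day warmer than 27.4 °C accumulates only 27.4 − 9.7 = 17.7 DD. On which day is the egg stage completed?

Daily DD above 9.7 °C (capped at 17.7): 16.4, 0.0, 6.5, 0.0, 17.7, 16.0, 17.7, 3.7, 3.0.
Cumulative: 16.4, 16.4, 22.9, 22.9, 40.6, 56.6, 74.3, 78.0, 81.0.
The total first reaches 52 DD on day 6.

day 6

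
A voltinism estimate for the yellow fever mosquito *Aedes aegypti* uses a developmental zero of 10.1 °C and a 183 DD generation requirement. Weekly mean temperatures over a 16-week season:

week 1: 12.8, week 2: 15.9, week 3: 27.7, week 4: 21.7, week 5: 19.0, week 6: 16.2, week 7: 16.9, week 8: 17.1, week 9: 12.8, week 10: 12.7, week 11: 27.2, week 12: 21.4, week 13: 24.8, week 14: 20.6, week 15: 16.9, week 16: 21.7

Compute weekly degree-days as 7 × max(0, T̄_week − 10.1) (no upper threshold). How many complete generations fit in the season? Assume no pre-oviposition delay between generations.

Weekly DD (7 × max(0, T̄ − 10.1)): 18.9, 40.6, 123.2, 81.2, 62.3, 42.7, 47.6, 49.0, 18.9, 18.2, 119.7, 79.1, 102.9, 73.5, 47.6, 81.2.
Season total = 1006.6 DD.
Complete generations = ⌊1006.6 / 183⌋ = 5.

5 generations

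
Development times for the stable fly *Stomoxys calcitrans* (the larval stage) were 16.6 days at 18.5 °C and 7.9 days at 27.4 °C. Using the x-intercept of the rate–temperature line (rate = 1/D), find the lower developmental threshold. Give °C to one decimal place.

10.4 °C

Equal thermal constants: D₁(T₁ − T_b) = D₂(T₂ − T_b).
16.6·(18.5 − T_b) = 7.9·(27.4 − T_b)
T_b = (16.6·18.5 − 7.9·27.4) / (16.6 − 7.9) = 90.64 / 8.7 = 10.418 °C ≈ 10.4 °C.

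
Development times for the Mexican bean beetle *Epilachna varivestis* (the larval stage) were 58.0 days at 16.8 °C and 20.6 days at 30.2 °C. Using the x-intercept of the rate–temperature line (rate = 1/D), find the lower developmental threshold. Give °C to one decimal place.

Linear rate model ⇒ the product D·(T − T_b) is constant across temperatures.
58.0·(16.8 − T_b) = 20.6·(30.2 − T_b)
T_b = (58.0·16.8 − 20.6·30.2) / (58.0 − 20.6) = 352.28 / 37.4 = 9.419 °C ≈ 9.4 °C.

9.4 °C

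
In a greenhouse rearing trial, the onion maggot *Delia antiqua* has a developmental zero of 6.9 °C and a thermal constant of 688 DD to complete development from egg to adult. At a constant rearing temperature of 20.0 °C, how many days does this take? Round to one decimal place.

Daily accumulation = 20.0 − 6.9 = 13.1 DD/day.
Duration = 688 / 13.1 = 52.519 ≈ 52.5 days.

52.5 days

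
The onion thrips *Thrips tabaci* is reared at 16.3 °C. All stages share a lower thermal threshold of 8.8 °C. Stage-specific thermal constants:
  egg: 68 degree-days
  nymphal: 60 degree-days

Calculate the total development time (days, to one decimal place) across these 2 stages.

17.1 days

Daily accumulation at 16.3 °C = 16.3 − 8.8 = 7.5 DD/day.
Total K = 68 + 60 = 128 DD.
Total duration = 128 / 7.5 = 17.067 ≈ 17.1 days.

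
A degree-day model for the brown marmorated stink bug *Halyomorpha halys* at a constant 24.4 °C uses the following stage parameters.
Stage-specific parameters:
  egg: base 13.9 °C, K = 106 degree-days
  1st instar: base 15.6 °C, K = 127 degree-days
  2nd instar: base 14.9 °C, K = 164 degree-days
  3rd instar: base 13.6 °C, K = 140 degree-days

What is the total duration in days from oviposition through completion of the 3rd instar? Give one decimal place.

egg: 106 / (24.4 − 13.9) = 106 / 10.5 = 10.095 d.
1st instar: 127 / (24.4 − 15.6) = 127 / 8.8 = 14.432 d.
2nd instar: 164 / (24.4 − 14.9) = 164 / 9.5 = 17.263 d.
3rd instar: 140 / (24.4 − 13.6) = 140 / 10.8 = 12.963 d.
Sum = 54.753 ≈ 54.8 days.

54.8 days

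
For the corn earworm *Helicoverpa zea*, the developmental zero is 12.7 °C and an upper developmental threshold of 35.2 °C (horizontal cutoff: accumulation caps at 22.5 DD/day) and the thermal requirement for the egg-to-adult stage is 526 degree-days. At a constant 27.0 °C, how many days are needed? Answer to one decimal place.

Daily accumulation = 27.0 − 12.7 = 14.3 DD/day.
Duration = 526 / 14.3 = 36.783 ≈ 36.8 days.

36.8 days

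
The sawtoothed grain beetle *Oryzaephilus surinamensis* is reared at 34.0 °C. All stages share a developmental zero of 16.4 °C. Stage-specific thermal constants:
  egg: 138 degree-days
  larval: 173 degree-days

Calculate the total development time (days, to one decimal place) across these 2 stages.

Daily accumulation at 34.0 °C = 34.0 − 16.4 = 17.6 DD/day.
Total K = 138 + 173 = 311 DD.
Total duration = 311 / 17.6 = 17.670 ≈ 17.7 days.

17.7 days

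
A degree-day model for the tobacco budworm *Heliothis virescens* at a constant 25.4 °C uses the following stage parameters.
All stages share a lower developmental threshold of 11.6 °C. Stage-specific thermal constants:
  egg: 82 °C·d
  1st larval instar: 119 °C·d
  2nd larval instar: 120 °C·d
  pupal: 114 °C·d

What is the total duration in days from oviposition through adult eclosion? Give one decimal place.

31.5 days

Daily accumulation at 25.4 °C = 25.4 − 11.6 = 13.8 DD/day.
Total K = 82 + 119 + 120 + 114 = 435 DD.
Total duration = 435 / 13.8 = 31.522 ≈ 31.5 days.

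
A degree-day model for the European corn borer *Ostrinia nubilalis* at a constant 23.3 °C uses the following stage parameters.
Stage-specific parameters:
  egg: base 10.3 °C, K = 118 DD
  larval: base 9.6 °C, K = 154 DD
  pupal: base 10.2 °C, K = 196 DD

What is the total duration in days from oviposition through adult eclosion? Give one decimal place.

35.3 days

egg: 118 / (23.3 − 10.3) = 118 / 13.0 = 9.077 d.
larval: 154 / (23.3 − 9.6) = 154 / 13.7 = 11.241 d.
pupal: 196 / (23.3 − 10.2) = 196 / 13.1 = 14.962 d.
Sum = 35.280 ≈ 35.3 days.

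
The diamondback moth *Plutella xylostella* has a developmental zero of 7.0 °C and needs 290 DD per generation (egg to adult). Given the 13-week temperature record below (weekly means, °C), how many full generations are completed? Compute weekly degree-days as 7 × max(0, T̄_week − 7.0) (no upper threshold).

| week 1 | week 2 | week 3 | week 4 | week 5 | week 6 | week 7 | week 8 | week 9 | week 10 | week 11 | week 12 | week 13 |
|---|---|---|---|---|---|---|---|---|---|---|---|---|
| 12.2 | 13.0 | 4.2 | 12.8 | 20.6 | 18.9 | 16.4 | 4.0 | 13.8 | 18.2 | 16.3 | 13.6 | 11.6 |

Weekly DD (7 × max(0, T̄ − 7.0)): 36.4, 42.0, 0.0, 40.6, 95.2, 83.3, 65.8, 0.0, 47.6, 78.4, 65.1, 46.2, 32.2.
Season total = 632.8 DD.
Complete generations = ⌊632.8 / 290⌋ = 2.

2 generations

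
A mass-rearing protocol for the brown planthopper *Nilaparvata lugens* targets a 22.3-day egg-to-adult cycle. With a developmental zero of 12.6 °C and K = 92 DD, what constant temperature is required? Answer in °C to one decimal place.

Required daily accumulation = 92 / 22.3 = 4.126 DD/day.
T = T_base + 4.126 = 12.6 + 4.126 = 16.726 ≈ 16.7 °C.

16.7 °C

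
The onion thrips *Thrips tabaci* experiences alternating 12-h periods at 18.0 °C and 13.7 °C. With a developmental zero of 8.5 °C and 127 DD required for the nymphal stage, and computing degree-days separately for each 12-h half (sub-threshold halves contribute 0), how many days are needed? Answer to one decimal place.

17.3 days

Day half: max(0, 18.0 − 8.5) × 0.5 = 9.5 × 0.5 = 4.75 DD.
Night half: max(0, 13.7 − 8.5) × 0.5 = 5.2 × 0.5 = 2.60 DD.
Per 24 h: 7.35 DD/day.
Duration = 127 / 7.35 = 17.279 ≈ 17.3 days.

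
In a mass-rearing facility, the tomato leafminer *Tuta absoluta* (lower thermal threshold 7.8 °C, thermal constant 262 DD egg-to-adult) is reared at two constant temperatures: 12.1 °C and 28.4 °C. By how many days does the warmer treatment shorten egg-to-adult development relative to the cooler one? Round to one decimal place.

At 12.1 °C: 262 / (12.1 − 7.8) = 262 / 4.3 = 60.930 d.
At 28.4 °C: 262 / (28.4 − 7.8) = 262 / 20.6 = 12.718 d.
Difference = |60.930 − 12.718| = 48.212 ≈ 48.2 days.

48.2 days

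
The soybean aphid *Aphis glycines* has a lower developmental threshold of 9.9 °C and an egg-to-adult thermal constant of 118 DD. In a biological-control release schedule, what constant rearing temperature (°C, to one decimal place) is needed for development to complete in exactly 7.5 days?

25.6 °C

Required daily accumulation = 118 / 7.5 = 15.733 DD/day.
T = T_base + 15.733 = 9.9 + 15.733 = 25.633 ≈ 25.6 °C.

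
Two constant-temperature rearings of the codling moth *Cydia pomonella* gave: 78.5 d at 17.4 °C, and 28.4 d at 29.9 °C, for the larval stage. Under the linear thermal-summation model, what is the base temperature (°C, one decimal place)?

10.3 °C

Under the model K = D·(T − T_b), so D₁·(T₁ − T_b) = D₂·(T₂ − T_b).
78.5·(17.4 − T_b) = 28.4·(29.9 − T_b)
T_b = (78.5·17.4 − 28.4·29.9) / (78.5 − 28.4) = 516.74 / 50.1 = 10.314 °C ≈ 10.3 °C.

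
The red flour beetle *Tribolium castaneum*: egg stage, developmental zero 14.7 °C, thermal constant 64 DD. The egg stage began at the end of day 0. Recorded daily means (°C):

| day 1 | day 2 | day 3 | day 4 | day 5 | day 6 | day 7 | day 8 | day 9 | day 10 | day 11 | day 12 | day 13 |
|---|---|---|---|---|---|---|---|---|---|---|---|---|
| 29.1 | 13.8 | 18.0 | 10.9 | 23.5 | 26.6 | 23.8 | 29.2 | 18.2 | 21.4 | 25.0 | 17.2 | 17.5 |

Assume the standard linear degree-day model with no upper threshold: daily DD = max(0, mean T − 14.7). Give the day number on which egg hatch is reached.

Daily DD above 14.7 °C: 14.4, 0.0, 3.3, 0.0, 8.8, 11.9, 9.1, 14.5, 3.5, 6.7, 10.3, 2.5, 2.8.
Cumulative: 14.4, 14.4, 17.7, 17.7, 26.5, 38.4, 47.5, 62.0, 65.5, 72.2, 82.5, 85.0, 87.8.
The total first reaches 64 DD on day 9.

day 9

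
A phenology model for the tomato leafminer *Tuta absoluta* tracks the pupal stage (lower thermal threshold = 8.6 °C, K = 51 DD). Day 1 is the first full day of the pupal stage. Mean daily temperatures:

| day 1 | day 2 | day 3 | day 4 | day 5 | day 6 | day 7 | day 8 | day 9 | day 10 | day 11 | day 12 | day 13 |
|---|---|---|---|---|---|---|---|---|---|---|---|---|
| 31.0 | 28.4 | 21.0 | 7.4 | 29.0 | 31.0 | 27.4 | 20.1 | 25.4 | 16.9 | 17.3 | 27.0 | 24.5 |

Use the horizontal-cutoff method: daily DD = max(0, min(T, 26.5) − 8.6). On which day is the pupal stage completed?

day 5

Daily DD above 8.6 °C (capped at 17.9): 17.9, 17.9, 12.4, 0.0, 17.9, 17.9, 17.9, 11.5, 16.8, 8.3, 8.7, 17.9, 15.9.
Cumulative: 17.9, 35.8, 48.2, 48.2, 66.1, 84.0, 101.9, 113.4, 130.2, 138.5, 147.2, 165.1, 181.0.
The total first reaches 51 DD on day 5.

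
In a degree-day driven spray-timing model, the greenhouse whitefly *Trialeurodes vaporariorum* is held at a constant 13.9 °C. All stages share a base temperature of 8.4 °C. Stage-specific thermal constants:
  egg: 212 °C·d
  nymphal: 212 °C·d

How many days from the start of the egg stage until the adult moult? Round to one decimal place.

77.1 days

Daily accumulation at 13.9 °C = 13.9 − 8.4 = 5.5 DD/day.
Total K = 212 + 212 = 424 DD.
Total duration = 424 / 5.5 = 77.091 ≈ 77.1 days.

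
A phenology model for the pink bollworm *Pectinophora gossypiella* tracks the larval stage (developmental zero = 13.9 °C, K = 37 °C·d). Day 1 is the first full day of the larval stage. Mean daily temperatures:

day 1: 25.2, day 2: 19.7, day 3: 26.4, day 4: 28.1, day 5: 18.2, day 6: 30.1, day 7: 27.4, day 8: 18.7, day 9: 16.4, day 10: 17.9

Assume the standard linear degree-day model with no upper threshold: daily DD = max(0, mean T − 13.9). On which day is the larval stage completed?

day 4

Daily DD above 13.9 °C: 11.3, 5.8, 12.5, 14.2, 4.3, 16.2, 13.5, 4.8, 2.5, 4.0.
Cumulative: 11.3, 17.1, 29.6, 43.8, 48.1, 64.3, 77.8, 82.6, 85.1, 89.1.
The total first reaches 37 DD on day 4.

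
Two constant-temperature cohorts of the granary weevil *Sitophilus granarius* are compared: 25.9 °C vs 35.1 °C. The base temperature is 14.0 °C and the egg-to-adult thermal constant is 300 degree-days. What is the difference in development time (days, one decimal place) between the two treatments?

At 25.9 °C: 300 / (25.9 − 14.0) = 300 / 11.9 = 25.210 d.
At 35.1 °C: 300 / (35.1 − 14.0) = 300 / 21.1 = 14.218 d.
Difference = |25.210 − 14.218| = 10.992 ≈ 11.0 days.

11.0 days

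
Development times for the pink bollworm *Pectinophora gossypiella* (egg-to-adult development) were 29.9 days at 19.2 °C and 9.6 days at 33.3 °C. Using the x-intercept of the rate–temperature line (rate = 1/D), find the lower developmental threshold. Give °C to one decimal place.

Linear rate model ⇒ the product D·(T − T_b) is constant across temperatures.
29.9·(19.2 − T_b) = 9.6·(33.3 − T_b)
T_b = (29.9·19.2 − 9.6·33.3) / (29.9 − 9.6) = 254.40 / 20.3 = 12.532 °C ≈ 12.5 °C.

12.5 °C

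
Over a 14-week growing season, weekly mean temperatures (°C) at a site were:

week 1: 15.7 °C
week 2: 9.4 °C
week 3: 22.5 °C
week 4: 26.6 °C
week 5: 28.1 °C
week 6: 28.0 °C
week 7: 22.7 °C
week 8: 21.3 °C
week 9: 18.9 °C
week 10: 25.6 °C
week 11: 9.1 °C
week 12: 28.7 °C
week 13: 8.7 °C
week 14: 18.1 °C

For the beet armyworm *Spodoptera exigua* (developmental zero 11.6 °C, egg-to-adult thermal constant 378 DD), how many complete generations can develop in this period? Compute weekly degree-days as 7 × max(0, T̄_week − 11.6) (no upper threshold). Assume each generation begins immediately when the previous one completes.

Weekly DD (7 × max(0, T̄ − 11.6)): 28.7, 0.0, 76.3, 105.0, 115.5, 114.8, 77.7, 67.9, 51.1, 98.0, 0.0, 119.7, 0.0, 45.5.
Season total = 900.2 DD.
Complete generations = ⌊900.2 / 378⌋ = 2.

2 generations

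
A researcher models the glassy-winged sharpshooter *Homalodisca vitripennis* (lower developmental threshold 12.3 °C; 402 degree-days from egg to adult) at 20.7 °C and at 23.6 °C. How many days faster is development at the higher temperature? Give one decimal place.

At 20.7 °C: 402 / (20.7 − 12.3) = 402 / 8.4 = 47.857 d.
At 23.6 °C: 402 / (23.6 − 12.3) = 402 / 11.3 = 35.575 d.
Difference = |47.857 − 35.575| = 12.282 ≈ 12.3 days.

12.3 days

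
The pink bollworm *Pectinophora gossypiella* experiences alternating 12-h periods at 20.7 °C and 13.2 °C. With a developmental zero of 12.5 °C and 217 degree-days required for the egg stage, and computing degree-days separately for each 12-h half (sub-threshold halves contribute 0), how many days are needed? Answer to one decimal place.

Day half: max(0, 20.7 − 12.5) × 0.5 = 8.2 × 0.5 = 4.10 DD.
Night half: max(0, 13.2 − 12.5) × 0.5 = 0.7 × 0.5 = 0.35 DD.
Per 24 h: 4.45 DD/day.
Duration = 217 / 4.45 = 48.764 ≈ 48.8 days.

48.8 days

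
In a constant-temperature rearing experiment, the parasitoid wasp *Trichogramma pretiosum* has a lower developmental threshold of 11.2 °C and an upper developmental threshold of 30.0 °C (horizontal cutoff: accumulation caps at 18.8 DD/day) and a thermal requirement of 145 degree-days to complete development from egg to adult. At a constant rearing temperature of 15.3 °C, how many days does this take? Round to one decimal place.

Daily accumulation = 15.3 − 11.2 = 4.1 DD/day.
Duration = 145 / 4.1 = 35.366 ≈ 35.4 days.

35.4 days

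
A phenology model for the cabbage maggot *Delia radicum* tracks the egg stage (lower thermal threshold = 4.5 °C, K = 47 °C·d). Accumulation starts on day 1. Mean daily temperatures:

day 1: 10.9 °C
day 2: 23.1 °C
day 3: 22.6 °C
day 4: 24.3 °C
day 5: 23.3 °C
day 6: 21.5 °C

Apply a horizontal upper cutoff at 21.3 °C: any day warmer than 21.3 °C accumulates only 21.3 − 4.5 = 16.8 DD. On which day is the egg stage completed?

Daily DD above 4.5 °C (capped at 16.8): 6.4, 16.8, 16.8, 16.8, 16.8, 16.8.
Cumulative: 6.4, 23.2, 40.0, 56.8, 73.6, 90.4.
The total first reaches 47 DD on day 4.

day 4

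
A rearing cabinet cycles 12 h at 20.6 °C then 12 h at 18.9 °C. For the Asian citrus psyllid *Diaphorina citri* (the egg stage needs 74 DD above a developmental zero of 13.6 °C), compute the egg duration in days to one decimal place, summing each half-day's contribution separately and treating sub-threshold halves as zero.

Day half: max(0, 20.6 − 13.6) × 0.5 = 7.0 × 0.5 = 3.50 DD.
Night half: max(0, 18.9 − 13.6) × 0.5 = 5.3 × 0.5 = 2.65 DD.
Per 24 h: 6.15 DD/day.
Duration = 74 / 6.15 = 12.033 ≈ 12.0 days.

12.0 days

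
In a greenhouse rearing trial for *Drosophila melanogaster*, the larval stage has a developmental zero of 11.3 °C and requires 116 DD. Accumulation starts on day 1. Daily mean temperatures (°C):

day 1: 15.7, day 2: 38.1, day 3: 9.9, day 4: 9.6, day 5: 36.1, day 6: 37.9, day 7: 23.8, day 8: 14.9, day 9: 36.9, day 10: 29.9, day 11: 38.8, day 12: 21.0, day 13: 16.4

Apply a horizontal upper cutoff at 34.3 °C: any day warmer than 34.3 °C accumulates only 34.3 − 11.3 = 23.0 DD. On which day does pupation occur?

Daily DD above 11.3 °C (capped at 23.0): 4.4, 23.0, 0.0, 0.0, 23.0, 23.0, 12.5, 3.6, 23.0, 18.6, 23.0, 9.7, 5.1.
Cumulative: 4.4, 27.4, 27.4, 27.4, 50.4, 73.4, 85.9, 89.5, 112.5, 131.1, 154.1, 163.8, 168.9.
The total first reaches 116 DD on day 10.

day 10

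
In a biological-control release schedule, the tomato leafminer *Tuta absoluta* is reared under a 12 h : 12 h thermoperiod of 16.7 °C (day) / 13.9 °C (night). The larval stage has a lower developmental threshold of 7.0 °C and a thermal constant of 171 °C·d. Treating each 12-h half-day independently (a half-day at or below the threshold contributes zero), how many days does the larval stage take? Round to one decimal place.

20.6 days

Day half: max(0, 16.7 − 7.0) × 0.5 = 9.7 × 0.5 = 4.85 DD.
Night half: max(0, 13.9 − 7.0) × 0.5 = 6.9 × 0.5 = 3.45 DD.
Per 24 h: 8.30 DD/day.
Duration = 171 / 8.30 = 20.602 ≈ 20.6 days.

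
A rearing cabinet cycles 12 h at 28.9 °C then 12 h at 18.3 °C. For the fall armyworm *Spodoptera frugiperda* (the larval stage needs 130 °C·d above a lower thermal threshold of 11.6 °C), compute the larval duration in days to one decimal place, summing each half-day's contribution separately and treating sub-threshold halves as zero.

Day half: max(0, 28.9 − 11.6) × 0.5 = 17.3 × 0.5 = 8.65 DD.
Night half: max(0, 18.3 − 11.6) × 0.5 = 6.7 × 0.5 = 3.35 DD.
Per 24 h: 12.00 DD/day.
Duration = 130 / 12.00 = 10.833 ≈ 10.8 days.

10.8 days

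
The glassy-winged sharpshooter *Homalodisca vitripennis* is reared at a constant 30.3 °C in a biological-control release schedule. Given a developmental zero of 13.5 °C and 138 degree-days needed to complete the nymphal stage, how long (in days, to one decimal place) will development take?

8.2 days

Daily accumulation = 30.3 − 13.5 = 16.8 DD/day.
Duration = 138 / 16.8 = 8.214 ≈ 8.2 days.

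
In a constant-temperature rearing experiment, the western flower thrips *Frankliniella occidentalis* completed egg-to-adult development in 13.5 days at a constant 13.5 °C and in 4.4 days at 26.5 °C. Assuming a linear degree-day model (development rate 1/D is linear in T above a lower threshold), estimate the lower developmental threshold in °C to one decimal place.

Equal thermal constants: D₁(T₁ − T_b) = D₂(T₂ − T_b).
13.5·(13.5 − T_b) = 4.4·(26.5 − T_b)
T_b = (13.5·13.5 − 4.4·26.5) / (13.5 − 4.4) = 65.65 / 9.1 = 7.214 °C ≈ 7.2 °C.

7.2 °C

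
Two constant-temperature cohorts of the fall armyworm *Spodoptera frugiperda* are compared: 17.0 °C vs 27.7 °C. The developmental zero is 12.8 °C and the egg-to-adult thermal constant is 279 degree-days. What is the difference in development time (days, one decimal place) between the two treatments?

47.7 days

At 17.0 °C: 279 / (17.0 − 12.8) = 279 / 4.2 = 66.429 d.
At 27.7 °C: 279 / (27.7 − 12.8) = 279 / 14.9 = 18.725 d.
Difference = |66.429 − 18.725| = 47.704 ≈ 47.7 days.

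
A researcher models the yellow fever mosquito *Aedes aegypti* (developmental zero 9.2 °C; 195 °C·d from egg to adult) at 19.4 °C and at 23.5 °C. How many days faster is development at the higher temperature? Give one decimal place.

5.5 days

At 19.4 °C: 195 / (19.4 − 9.2) = 195 / 10.2 = 19.118 d.
At 23.5 °C: 195 / (23.5 − 9.2) = 195 / 14.3 = 13.636 d.
Difference = |19.118 − 13.636| = 5.481 ≈ 5.5 days.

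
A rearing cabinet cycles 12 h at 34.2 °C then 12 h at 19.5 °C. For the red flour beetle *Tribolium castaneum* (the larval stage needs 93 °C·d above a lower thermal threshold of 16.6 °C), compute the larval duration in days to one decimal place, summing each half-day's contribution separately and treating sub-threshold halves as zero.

9.1 days

Day half: max(0, 34.2 − 16.6) × 0.5 = 17.6 × 0.5 = 8.80 DD.
Night half: max(0, 19.5 − 16.6) × 0.5 = 2.9 × 0.5 = 1.45 DD.
Per 24 h: 10.25 DD/day.
Duration = 93 / 10.25 = 9.073 ≈ 9.1 days.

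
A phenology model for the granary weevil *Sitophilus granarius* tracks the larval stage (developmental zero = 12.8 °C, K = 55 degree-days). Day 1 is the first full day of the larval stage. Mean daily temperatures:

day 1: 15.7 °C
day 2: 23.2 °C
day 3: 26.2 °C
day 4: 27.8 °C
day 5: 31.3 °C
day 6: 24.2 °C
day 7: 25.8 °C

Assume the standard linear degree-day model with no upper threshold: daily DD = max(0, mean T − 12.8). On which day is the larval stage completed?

day 5

Daily DD above 12.8 °C: 2.9, 10.4, 13.4, 15.0, 18.5, 11.4, 13.0.
Cumulative: 2.9, 13.3, 26.7, 41.7, 60.2, 71.6, 84.6.
The total first reaches 55 DD on day 5.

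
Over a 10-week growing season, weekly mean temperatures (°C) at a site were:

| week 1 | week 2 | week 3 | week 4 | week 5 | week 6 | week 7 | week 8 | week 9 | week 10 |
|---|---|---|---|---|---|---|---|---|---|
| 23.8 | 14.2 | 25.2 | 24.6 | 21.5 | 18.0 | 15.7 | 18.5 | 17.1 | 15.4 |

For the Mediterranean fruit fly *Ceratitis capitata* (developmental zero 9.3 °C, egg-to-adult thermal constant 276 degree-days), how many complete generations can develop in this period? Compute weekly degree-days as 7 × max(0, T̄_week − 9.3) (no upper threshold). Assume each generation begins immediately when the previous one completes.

2 generations

Weekly DD (7 × max(0, T̄ − 9.3)): 101.5, 34.3, 111.3, 107.1, 85.4, 60.9, 44.8, 64.4, 54.6, 42.7.
Season total = 707.0 DD.
Complete generations = ⌊707.0 / 276⌋ = 2.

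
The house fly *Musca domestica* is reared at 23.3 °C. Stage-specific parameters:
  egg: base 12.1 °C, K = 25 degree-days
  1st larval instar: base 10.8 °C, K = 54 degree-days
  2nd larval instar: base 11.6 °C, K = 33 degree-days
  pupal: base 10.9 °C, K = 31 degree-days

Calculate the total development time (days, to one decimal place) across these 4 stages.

11.9 days

egg: 25 / (23.3 − 12.1) = 25 / 11.2 = 2.232 d.
1st larval instar: 54 / (23.3 − 10.8) = 54 / 12.5 = 4.320 d.
2nd larval instar: 33 / (23.3 − 11.6) = 33 / 11.7 = 2.821 d.
pupal: 31 / (23.3 − 10.9) = 31 / 12.4 = 2.500 d.
Sum = 11.873 ≈ 11.9 days.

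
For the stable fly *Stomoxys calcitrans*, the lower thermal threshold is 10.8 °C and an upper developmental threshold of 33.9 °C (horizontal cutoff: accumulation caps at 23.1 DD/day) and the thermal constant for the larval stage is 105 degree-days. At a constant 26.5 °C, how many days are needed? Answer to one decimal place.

Daily accumulation = 26.5 − 10.8 = 15.7 DD/day.
Duration = 105 / 15.7 = 6.688 ≈ 6.7 days.

6.7 days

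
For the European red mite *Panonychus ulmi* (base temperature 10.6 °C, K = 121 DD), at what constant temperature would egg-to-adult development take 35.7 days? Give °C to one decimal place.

Required daily accumulation = 121 / 35.7 = 3.389 DD/day.
T = T_base + 3.389 = 10.6 + 3.389 = 13.989 ≈ 14.0 °C.

14.0 °C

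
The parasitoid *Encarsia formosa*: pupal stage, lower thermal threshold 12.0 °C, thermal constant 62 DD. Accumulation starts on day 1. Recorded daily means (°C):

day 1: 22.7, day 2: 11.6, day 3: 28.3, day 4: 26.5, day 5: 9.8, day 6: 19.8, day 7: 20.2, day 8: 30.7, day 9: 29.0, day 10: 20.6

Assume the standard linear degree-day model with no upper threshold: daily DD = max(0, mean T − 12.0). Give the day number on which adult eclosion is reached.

day 8

Daily DD above 12.0 °C: 10.7, 0.0, 16.3, 14.5, 0.0, 7.8, 8.2, 18.7, 17.0, 8.6.
Cumulative: 10.7, 10.7, 27.0, 41.5, 41.5, 49.3, 57.5, 76.2, 93.2, 101.8.
The total first reaches 62 DD on day 8.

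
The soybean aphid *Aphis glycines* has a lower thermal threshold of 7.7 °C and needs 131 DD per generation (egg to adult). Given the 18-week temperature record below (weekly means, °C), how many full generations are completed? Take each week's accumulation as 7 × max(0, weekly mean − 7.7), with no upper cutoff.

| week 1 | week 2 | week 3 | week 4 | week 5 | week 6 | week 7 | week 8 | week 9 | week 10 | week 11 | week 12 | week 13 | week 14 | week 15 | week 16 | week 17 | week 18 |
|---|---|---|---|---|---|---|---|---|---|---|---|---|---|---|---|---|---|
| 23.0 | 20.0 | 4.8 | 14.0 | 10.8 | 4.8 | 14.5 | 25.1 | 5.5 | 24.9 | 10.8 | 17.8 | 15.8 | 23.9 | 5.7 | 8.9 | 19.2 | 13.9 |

7 generations

Weekly DD (7 × max(0, T̄ − 7.7)): 107.1, 86.1, 0.0, 44.1, 21.7, 0.0, 47.6, 121.8, 0.0, 120.4, 21.7, 70.7, 56.7, 113.4, 0.0, 8.4, 80.5, 43.4.
Season total = 943.6 DD.
Complete generations = ⌊943.6 / 131⌋ = 7.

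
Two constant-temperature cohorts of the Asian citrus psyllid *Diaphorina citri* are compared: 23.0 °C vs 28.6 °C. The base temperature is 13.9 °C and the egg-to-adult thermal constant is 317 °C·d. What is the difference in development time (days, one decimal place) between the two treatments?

At 23.0 °C: 317 / (23.0 − 13.9) = 317 / 9.1 = 34.835 d.
At 28.6 °C: 317 / (28.6 − 13.9) = 317 / 14.7 = 21.565 d.
Difference = |34.835 − 21.565| = 13.271 ≈ 13.3 days.

13.3 days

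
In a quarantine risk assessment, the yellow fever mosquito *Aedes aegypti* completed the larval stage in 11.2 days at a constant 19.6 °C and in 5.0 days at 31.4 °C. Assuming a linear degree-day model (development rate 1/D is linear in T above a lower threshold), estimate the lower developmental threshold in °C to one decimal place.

10.1 °C

Equal thermal constants: D₁(T₁ − T_b) = D₂(T₂ − T_b).
11.2·(19.6 − T_b) = 5.0·(31.4 − T_b)
T_b = (11.2·19.6 − 5.0·31.4) / (11.2 − 5.0) = 62.52 / 6.2 = 10.084 °C ≈ 10.1 °C.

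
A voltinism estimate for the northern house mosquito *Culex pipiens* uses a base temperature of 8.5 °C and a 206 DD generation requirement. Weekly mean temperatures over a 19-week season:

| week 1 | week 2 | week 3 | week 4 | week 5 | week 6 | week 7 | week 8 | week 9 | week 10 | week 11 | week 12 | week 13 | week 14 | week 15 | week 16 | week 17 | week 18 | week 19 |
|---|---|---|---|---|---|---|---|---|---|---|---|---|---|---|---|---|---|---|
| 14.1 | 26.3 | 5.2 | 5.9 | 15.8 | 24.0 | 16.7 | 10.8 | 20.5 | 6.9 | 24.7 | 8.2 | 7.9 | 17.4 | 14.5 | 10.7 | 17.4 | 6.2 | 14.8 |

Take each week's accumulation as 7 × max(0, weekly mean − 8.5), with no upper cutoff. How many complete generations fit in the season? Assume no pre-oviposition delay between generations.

Weekly DD (7 × max(0, T̄ − 8.5)): 39.2, 124.6, 0.0, 0.0, 51.1, 108.5, 57.4, 16.1, 84.0, 0.0, 113.4, 0.0, 0.0, 62.3, 42.0, 15.4, 62.3, 0.0, 44.1.
Season total = 820.4 DD.
Complete generations = ⌊820.4 / 206⌋ = 3.

3 generations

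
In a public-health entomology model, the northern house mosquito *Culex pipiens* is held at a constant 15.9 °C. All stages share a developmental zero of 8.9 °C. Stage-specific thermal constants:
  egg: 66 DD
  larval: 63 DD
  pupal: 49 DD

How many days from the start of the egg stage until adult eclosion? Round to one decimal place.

Daily accumulation at 15.9 °C = 15.9 − 8.9 = 7.0 DD/day.
Total K = 66 + 63 + 49 = 178 DD.
Total duration = 178 / 7.0 = 25.429 ≈ 25.4 days.

25.4 days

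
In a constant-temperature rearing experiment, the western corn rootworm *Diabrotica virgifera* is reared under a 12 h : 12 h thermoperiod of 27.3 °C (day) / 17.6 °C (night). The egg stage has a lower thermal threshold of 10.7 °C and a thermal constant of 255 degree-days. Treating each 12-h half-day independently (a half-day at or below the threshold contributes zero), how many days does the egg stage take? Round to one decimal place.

Day half: max(0, 27.3 − 10.7) × 0.5 = 16.6 × 0.5 = 8.30 DD.
Night half: max(0, 17.6 − 10.7) × 0.5 = 6.9 × 0.5 = 3.45 DD.
Per 24 h: 11.75 DD/day.
Duration = 255 / 11.75 = 21.702 ≈ 21.7 days.

21.7 days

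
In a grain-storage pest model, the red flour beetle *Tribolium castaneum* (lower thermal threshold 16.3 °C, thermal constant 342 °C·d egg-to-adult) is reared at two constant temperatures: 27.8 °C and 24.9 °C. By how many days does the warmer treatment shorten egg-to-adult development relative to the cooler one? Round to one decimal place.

10.0 days

At 27.8 °C: 342 / (27.8 − 16.3) = 342 / 11.5 = 29.739 d.
At 24.9 °C: 342 / (24.9 − 16.3) = 342 / 8.6 = 39.767 d.
Difference = |29.739 − 39.767| = 10.028 ≈ 10.0 days.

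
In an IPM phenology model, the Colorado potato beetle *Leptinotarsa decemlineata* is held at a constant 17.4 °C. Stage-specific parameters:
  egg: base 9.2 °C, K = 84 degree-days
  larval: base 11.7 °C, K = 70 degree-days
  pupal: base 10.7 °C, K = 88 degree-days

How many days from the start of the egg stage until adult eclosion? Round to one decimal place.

egg: 84 / (17.4 − 9.2) = 84 / 8.2 = 10.244 d.
larval: 70 / (17.4 − 11.7) = 70 / 5.7 = 12.281 d.
pupal: 88 / (17.4 − 10.7) = 88 / 6.7 = 13.134 d.
Sum = 35.659 ≈ 35.7 days.

35.7 days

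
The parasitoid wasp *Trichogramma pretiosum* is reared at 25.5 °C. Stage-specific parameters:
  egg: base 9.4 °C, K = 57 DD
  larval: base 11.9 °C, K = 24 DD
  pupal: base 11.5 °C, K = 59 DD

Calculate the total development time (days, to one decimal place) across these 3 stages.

egg: 57 / (25.5 − 9.4) = 57 / 16.1 = 3.540 d.
larval: 24 / (25.5 − 11.9) = 24 / 13.6 = 1.765 d.
pupal: 59 / (25.5 − 11.5) = 59 / 14.0 = 4.214 d.
Sum = 9.519 ≈ 9.5 days.

9.5 days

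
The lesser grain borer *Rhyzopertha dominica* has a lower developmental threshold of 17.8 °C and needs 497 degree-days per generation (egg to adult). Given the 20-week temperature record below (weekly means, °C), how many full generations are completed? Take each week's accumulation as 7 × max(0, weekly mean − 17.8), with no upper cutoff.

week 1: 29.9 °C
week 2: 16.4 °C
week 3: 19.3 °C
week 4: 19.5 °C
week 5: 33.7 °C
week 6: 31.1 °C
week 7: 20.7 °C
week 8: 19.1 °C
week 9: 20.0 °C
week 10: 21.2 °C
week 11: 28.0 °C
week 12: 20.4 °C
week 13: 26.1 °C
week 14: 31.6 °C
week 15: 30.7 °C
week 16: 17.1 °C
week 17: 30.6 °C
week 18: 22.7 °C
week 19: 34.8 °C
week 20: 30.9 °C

2 generations

Weekly DD (7 × max(0, T̄ − 17.8)): 84.7, 0.0, 10.5, 11.9, 111.3, 93.1, 20.3, 9.1, 15.4, 23.8, 71.4, 18.2, 58.1, 96.6, 90.3, 0.0, 89.6, 34.3, 119.0, 91.7.
Season total = 1049.3 DD.
Complete generations = ⌊1049.3 / 497⌋ = 2.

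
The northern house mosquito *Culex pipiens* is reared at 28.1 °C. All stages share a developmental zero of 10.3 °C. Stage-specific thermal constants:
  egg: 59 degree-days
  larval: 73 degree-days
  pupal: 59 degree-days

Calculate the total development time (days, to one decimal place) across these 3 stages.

10.7 days

Daily accumulation at 28.1 °C = 28.1 − 10.3 = 17.8 DD/day.
Total K = 59 + 73 + 59 = 191 DD.
Total duration = 191 / 17.8 = 10.730 ≈ 10.7 days.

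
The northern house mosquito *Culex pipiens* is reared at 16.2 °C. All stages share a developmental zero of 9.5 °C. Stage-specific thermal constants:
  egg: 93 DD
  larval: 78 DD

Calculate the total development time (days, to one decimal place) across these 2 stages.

25.5 days

Daily accumulation at 16.2 °C = 16.2 − 9.5 = 6.7 DD/day.
Total K = 93 + 78 = 171 DD.
Total duration = 171 / 6.7 = 25.522 ≈ 25.5 days.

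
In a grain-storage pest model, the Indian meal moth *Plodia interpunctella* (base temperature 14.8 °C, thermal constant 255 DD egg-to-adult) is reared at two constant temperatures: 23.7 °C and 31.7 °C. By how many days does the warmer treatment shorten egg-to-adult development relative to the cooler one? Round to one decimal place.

At 23.7 °C: 255 / (23.7 − 14.8) = 255 / 8.9 = 28.652 d.
At 31.7 °C: 255 / (31.7 − 14.8) = 255 / 16.9 = 15.089 d.
Difference = |28.652 − 15.089| = 13.563 ≈ 13.6 days.

13.6 days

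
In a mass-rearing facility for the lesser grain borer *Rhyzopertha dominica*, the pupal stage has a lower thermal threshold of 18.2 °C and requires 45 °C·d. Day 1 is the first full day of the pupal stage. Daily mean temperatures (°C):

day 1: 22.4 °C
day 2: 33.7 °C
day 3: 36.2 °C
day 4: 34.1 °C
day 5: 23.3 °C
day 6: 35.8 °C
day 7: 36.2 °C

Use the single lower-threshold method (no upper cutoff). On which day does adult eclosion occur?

Daily DD above 18.2 °C: 4.2, 15.5, 18.0, 15.9, 5.1, 17.6, 18.0.
Cumulative: 4.2, 19.7, 37.7, 53.6, 58.7, 76.3, 94.3.
The total first reaches 45 DD on day 4.

day 4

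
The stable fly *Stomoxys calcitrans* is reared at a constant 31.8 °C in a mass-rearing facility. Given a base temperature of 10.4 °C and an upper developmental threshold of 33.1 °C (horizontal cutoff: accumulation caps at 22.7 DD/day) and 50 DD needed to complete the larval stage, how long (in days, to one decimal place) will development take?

Daily accumulation = 31.8 − 10.4 = 21.4 DD/day.
Duration = 50 / 21.4 = 2.336 ≈ 2.3 days.

2.3 days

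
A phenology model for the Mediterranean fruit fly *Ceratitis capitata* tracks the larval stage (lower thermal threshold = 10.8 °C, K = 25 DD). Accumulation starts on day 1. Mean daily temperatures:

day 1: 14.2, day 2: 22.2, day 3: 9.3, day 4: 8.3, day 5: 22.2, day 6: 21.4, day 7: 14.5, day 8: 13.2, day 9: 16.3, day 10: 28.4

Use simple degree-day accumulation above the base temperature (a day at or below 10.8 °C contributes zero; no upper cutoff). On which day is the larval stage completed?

Daily DD above 10.8 °C: 3.4, 11.4, 0.0, 0.0, 11.4, 10.6, 3.7, 2.4, 5.5, 17.6.
Cumulative: 3.4, 14.8, 14.8, 14.8, 26.2, 36.8, 40.5, 42.9, 48.4, 66.0.
The total first reaches 25 DD on day 5.

day 5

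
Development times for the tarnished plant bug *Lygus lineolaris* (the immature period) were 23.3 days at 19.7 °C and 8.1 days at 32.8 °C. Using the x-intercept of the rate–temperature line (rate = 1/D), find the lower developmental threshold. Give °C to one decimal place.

Linear rate model ⇒ the product D·(T − T_b) is constant across temperatures.
23.3·(19.7 − T_b) = 8.1·(32.8 − T_b)
T_b = (23.3·19.7 − 8.1·32.8) / (23.3 − 8.1) = 193.33 / 15.2 = 12.719 °C ≈ 12.7 °C.

12.7 °C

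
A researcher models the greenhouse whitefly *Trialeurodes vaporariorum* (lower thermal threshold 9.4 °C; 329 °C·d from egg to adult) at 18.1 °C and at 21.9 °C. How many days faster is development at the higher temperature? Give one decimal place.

At 18.1 °C: 329 / (18.1 − 9.4) = 329 / 8.7 = 37.816 d.
At 21.9 °C: 329 / (21.9 − 9.4) = 329 / 12.5 = 26.320 d.
Difference = |37.816 − 26.320| = 11.496 ≈ 11.5 days.

11.5 days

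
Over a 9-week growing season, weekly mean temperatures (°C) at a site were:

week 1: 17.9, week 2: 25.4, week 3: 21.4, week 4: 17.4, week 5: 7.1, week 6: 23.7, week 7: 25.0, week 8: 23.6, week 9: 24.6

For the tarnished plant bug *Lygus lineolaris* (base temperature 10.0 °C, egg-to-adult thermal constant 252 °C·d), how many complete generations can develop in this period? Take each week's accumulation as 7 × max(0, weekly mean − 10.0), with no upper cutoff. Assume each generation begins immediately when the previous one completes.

Weekly DD (7 × max(0, T̄ − 10.0)): 55.3, 107.8, 79.8, 51.8, 0.0, 95.9, 105.0, 95.2, 102.2.
Season total = 693.0 DD.
Complete generations = ⌊693.0 / 252⌋ = 2.

2 generations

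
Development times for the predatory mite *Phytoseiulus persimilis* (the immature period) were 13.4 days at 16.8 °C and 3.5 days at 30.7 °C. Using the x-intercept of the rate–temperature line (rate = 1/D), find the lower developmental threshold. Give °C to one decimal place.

Equal thermal constants: D₁(T₁ − T_b) = D₂(T₂ − T_b).
13.4·(16.8 − T_b) = 3.5·(30.7 − T_b)
T_b = (13.4·16.8 − 3.5·30.7) / (13.4 − 3.5) = 117.67 / 9.9 = 11.886 °C ≈ 11.9 °C.

11.9 °C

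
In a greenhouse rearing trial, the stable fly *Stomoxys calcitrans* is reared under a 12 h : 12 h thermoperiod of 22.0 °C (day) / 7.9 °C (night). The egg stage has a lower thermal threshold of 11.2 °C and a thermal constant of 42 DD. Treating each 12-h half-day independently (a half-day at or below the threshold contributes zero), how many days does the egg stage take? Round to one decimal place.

Day half: max(0, 22.0 − 11.2) × 0.5 = 10.8 × 0.5 = 5.40 DD.
Night half: max(0, 7.9 − 11.2) × 0.5 = 0.0 × 0.5 = 0.00 DD.
Per 24 h: 5.40 DD/day.
Duration = 42 / 5.40 = 7.778 ≈ 7.8 days.

7.8 days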